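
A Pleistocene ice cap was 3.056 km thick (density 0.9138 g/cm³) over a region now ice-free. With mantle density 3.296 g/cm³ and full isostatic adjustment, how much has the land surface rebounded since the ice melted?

0.847 km

Removing the load lets mantle flow back in; uplift u satisfies ρ_ice t = ρ_m u.
u = t ρ_ice/ρ_m = 3.056 km × 0.9138/3.296 = 0.847 km.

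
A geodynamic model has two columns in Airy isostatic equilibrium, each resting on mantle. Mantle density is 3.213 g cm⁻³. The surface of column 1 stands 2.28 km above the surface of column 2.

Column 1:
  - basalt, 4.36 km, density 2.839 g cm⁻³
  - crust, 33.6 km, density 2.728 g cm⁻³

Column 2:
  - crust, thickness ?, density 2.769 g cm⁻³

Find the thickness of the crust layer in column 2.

23.9 km

Take the compensation level at the base of the deeper column (depth z_c below the surface of column 1) and equate Σ ρ_i t_i down to z_c; mantle fills any gap and the z_c terms cancel.
Column 1: 4.36×2.839 + 33.6×2.728 + (z_c − 37.96)×3.213
Column 2: 2.28×0 + x×2.769 + (z_c − 2.28 − 0 − x)×3.213
The z_c×3.213 term appears on both sides and cancels. Collect the known terms of each column as K = Σ(ρt)_known − 3.213 × (depth of known layers): K_1 = 104.03884 − 3.213×37.96 = −17.92664; K_2 = 0 − 3.213×(2.28 + 0) = −7.32564.
Balance: K_1 = K_2 − x×(3.213 − 2.769), so x = (K_2 − K_1)/(3.213 − 2.769) = 10.601/0.444 = 23.9 km.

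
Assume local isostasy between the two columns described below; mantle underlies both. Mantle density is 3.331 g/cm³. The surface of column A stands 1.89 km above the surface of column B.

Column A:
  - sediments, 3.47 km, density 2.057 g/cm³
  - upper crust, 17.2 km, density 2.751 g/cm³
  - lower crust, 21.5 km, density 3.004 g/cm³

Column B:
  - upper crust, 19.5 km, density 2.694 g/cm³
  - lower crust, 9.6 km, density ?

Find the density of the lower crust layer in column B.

3.05 g/cm³

Take the compensation level at the base of the deeper column (depth z_c below the surface of column A) and equate Σ ρ_i t_i down to z_c; mantle fills any gap and the z_c terms cancel.
Column A: 3.47×2.057 + 17.2×2.751 + 21.5×3.004 + (z_c − 42.17)×3.331
Column B: 1.89×0 + 19.5×2.694 + 9.6×ρ + (z_c − 1.89 − 29.1)×3.331
The z_c×3.331 term appears on both sides and cancels. Collect the known terms of each column as K = Σ(ρt)_known − 3.331 × (depth of known layers): K_A = 119.04099 − 3.331×42.17 = −21.42728; K_B = 52.533 − 3.331×(1.89 + 29.1) = −50.69469.
Balance: K_A = K_B + 9.6×ρ, so ρ = (K_A − K_B)/9.6 = 29.2674/9.6 = 3.05 g/cm³.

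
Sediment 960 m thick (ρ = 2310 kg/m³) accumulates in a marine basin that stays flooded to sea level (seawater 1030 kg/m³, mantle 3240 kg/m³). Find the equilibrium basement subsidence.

Submarine loading: the sediment displaces seawater, and the subsidence is in turn flooded, so s (ρ_m − ρ_w) = t (ρ_sed − ρ_w).
s = 960 m × (2310 − 1030) / (3240 − 1030) = 556 m.

556 m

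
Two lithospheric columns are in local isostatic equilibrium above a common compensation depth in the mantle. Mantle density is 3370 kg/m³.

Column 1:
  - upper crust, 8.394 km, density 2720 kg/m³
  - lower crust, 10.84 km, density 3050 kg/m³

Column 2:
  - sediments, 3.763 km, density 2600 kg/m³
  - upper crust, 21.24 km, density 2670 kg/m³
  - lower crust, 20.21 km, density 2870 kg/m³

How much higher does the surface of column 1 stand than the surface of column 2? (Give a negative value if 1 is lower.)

For any compensation level in the mantle, the mantle terms cancel and isostasy reduces to e = (Σt_1 − Σt_2) − (Σ(ρt)_1 − Σ(ρt)_2) / ρ_m.
Σt_1 = 19.234 km; Σt_2 = 45.213 km; Σ(ρt)_1 = 55893.68; Σ(ρt)_2 = 124497.3 (in km·kg/m³).
e = (19.234 − 45.213) − (55893.68 − 124497.3) / 3370 = −5.62 km.

−5.62 km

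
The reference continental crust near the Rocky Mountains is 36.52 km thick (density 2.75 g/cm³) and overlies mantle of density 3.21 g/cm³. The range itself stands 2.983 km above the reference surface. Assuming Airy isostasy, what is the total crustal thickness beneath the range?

Root depth r = h ρ_c / (ρ_m − ρ_c) = 2.983 km × 2.75 / 0.46 = 17.83 km.
Total thickness = T + h + r = 36.52 km + 2.983 km + 17.83 km = 57.3 km.

57.3 km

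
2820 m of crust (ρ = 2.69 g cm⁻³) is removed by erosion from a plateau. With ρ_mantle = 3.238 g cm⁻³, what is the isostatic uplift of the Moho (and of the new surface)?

Unloading: uplift u = e ρ_c/ρ_m = 2820 m × 2.69/3.238 = 2340 m.

2340 m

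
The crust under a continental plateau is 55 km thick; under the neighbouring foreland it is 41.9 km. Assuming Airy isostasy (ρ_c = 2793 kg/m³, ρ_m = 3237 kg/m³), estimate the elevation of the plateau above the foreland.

Excess crust Δ = 55 km − 41.9 km = 13.1 km, split between elevation h and root r with h + r = Δ.
Airy balance ρ_c h = (ρ_m − ρ_c) r gives r = h ρ_c/(ρ_m − ρ_c), so h (1 + ρ_c/(ρ_m − ρ_c)) = Δ, i.e. h = Δ (ρ_m − ρ_c)/ρ_m.
h = 13.1 km × 444/3237 = 1.8 km.

1.8 km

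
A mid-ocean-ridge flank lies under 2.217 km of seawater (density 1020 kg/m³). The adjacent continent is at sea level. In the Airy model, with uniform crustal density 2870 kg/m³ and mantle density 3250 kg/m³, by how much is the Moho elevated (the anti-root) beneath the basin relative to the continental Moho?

10.8 km

Isostatic balance requires: replacing crust with seawater at the top is compensated by replacing crust with mantle at the base: d (ρ_c − ρ_w) = a (ρ_m − ρ_c).
a = d (ρ_c − ρ_w)/(ρ_m − ρ_c) = 2.217 km × 1850/380 = 10.8 km.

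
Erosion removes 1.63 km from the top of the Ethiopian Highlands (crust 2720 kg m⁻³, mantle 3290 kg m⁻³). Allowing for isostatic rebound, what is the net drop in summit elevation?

Rebound u = e ρ_c/ρ_m = 1.63 km × 2720/3290 = 1.348 km.
Net surface drop = e − u = 1.63 km − 1.348 km = e (ρ_m − ρ_c)/ρ_m = 0.282 km.

0.282 km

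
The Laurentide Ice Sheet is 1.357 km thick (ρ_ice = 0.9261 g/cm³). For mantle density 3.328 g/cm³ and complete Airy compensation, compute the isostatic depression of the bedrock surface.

Balancing pressure at the compensation depth: the ice load ρ_ice t is balanced by mantle displaced below, ρ_m s.
s = t ρ_ice / ρ_m = 1.357 km × 0.9261/3.328 = 0.378 km.

0.378 km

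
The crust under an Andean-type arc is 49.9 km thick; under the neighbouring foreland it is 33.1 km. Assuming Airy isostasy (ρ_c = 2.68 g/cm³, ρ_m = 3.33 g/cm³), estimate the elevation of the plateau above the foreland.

Excess crust Δ = 49.9 km − 33.1 km = 16.8 km, split between elevation h and root r with h + r = Δ.
Airy balance ρ_c h = (ρ_m − ρ_c) r gives r = h ρ_c/(ρ_m − ρ_c), so h (1 + ρ_c/(ρ_m − ρ_c)) = Δ, i.e. h = Δ (ρ_m − ρ_c)/ρ_m.
h = 16.8 km × 0.65/3.33 = 3.28 km.

3.28 km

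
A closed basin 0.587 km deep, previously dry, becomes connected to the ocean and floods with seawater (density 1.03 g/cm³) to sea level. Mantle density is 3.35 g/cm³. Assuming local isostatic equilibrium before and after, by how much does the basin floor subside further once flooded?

After flooding the water column is d + s deep. Its weight must equal the weight of mantle displaced by the extra subsidence s: (d + s) ρ_w = s ρ_m.
s = d ρ_w / (ρ_m − ρ_w) = 0.587 km × 1.03/(3.35 − 1.03) = 0.261 km.

0.261 km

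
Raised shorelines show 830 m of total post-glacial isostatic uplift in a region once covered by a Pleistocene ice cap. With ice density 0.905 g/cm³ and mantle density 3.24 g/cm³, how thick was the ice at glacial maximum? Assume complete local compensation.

u = t ρ_ice/ρ_m → t = u ρ_m/ρ_ice = 830 m × 3.24/0.905 = 2970 m.

2970 m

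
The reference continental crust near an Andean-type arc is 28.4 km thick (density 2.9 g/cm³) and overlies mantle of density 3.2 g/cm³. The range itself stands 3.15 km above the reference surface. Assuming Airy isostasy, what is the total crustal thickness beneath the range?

62 km

Root depth r = h ρ_c / (ρ_m − ρ_c) = 3.15 km × 2.9 / 0.3 = 30.45 km.
Total thickness = T + h + r = 28.4 km + 3.15 km + 30.45 km = 62 km.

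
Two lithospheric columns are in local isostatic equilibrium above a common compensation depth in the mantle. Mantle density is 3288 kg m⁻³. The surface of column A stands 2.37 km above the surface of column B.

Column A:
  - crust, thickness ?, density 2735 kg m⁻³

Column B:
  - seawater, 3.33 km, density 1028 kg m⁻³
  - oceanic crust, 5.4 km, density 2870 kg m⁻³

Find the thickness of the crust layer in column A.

Take the compensation level at the base of the deeper column (depth z_c below the surface of column A) and equate Σ ρ_i t_i down to z_c; mantle fills any gap and the z_c terms cancel.
Column A: x×2735 + (z_c − 0 − x)×3288
Column B: 2.37×0 + 3.33×1028 + 5.4×2870 + (z_c − 2.37 − 8.73)×3288
The z_c×3288 term appears on both sides and cancels. Collect the known terms of each column as K = Σ(ρt)_known − 3288 × (depth of known layers): K_A = 0 − 3288×0 = 0; K_B = 18921.24 − 3288×(2.37 + 8.73) = −17575.56.
Balance: K_A − x×(3288 − 2735) = K_B, so x = (K_A − K_B)/(3288 − 2735) = 17575.6/553 = 31.8 km.

31.8 km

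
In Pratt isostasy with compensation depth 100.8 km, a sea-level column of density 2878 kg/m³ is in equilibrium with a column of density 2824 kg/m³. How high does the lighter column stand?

ρ_ref D = ρ (D + h) → h = D (ρ_ref − ρ)/ρ.
h = 100.8 km × (2878 − 2824)/2824 = 1.93 km.

1.93 km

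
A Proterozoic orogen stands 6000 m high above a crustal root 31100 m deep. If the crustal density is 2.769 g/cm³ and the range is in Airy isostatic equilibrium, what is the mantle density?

Airy balance: ρ_c h = (ρ_m − ρ_c) r → ρ_m = ρ_c (1 + h/r).
ρ_m = 2.769 × (1 + 6000 m/31100 m) = 3.3 g/cm³.

3.3 g/cm³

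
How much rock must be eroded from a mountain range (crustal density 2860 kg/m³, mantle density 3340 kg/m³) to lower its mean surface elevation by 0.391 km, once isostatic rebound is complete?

2.72 km

Net drop Δ = e − u = e − e ρ_c/ρ_m = e (ρ_m − ρ_c)/ρ_m.
e = Δ ρ_m/(ρ_m − ρ_c) = 0.391 km × 3340/480 = 2.72 km.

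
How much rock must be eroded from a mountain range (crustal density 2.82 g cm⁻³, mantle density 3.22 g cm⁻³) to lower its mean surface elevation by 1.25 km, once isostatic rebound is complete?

10.1 km

Net drop Δ = e − u = e − e ρ_c/ρ_m = e (ρ_m − ρ_c)/ρ_m.
e = Δ ρ_m/(ρ_m − ρ_c) = 1.25 km × 3.22/0.4 = 10.1 km.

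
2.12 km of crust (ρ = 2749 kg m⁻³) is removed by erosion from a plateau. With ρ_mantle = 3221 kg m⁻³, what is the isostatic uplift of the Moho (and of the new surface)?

Unloading: uplift u = e ρ_c/ρ_m = 2.12 km × 2749/3221 = 1.81 km.

1.81 km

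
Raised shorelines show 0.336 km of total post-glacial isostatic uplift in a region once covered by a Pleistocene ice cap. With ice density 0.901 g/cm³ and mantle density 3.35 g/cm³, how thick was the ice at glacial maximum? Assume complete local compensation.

u = t ρ_ice/ρ_m → t = u ρ_m/ρ_ice = 0.336 km × 3.35/0.901 = 1.25 km.

1.25 km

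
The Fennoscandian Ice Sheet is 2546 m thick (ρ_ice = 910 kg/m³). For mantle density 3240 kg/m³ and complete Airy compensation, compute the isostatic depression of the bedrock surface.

715 m

By Archimedes' principle applied to the lithosphere: the ice load ρ_ice t is balanced by mantle displaced below, ρ_m s.
s = t ρ_ice / ρ_m = 2546 m × 910/3240 = 715 m.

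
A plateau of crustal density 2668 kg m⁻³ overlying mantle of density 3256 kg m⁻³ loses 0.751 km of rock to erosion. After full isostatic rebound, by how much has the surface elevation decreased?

0.136 km

Rebound u = e ρ_c/ρ_m = 0.751 km × 2668/3256 = 0.6154 km.
Net surface drop = e − u = 0.751 km − 0.6154 km = e (ρ_m − ρ_c)/ρ_m = 0.136 km.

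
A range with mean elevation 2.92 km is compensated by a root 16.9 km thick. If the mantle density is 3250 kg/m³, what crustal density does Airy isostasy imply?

ρ_c h = (ρ_m − ρ_c) r → ρ_c (h + r) = ρ_m r → ρ_c = ρ_m r / (h + r).
ρ_c = 3250 × 16.9 km / (2.92 km + 16.9 km) = 2770 kg/m³.

2770 kg/m³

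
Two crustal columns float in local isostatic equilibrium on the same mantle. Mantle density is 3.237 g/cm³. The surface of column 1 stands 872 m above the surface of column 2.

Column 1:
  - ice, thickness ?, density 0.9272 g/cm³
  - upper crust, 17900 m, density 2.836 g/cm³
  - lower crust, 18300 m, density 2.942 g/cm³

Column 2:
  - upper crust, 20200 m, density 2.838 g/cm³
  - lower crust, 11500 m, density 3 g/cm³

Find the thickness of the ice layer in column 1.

Take the compensation level at the base of the deeper column (depth z_c below the surface of column 1) and equate Σ ρ_i t_i down to z_c; mantle fills any gap and the z_c terms cancel.
Column 1: x×0.9272 + 17900×2.836 + 18300×2.942 + (z_c − 36200 − x)×3.237
Column 2: 872×0 + 20200×2.838 + 11500×3 + (z_c − 872 − 31700)×3.237
The z_c×3.237 term appears on both sides and cancels. Collect the known terms of each column as K = Σ(ρt)_known − 3.237 × (depth of known layers): K_1 = 104603 − 3.237×36200 = −12576.4; K_2 = 91827.6 − 3.237×(872 + 31700) = −13607.964.
Balance: K_1 − x×(3.237 − 0.9272) = K_2, so x = (K_1 − K_2)/(3.237 − 0.9272) = 1031.56/2.3098 = 447 m.

447 m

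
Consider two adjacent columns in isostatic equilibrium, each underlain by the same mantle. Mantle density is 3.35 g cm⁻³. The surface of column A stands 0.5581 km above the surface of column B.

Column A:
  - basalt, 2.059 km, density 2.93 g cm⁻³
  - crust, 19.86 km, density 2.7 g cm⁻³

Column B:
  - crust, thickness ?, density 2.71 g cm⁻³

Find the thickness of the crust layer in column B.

Take the compensation level at the base of the deeper column (depth z_c below the surface of column A) and equate Σ ρ_i t_i down to z_c; mantle fills any gap and the z_c terms cancel.
Column A: 2.059×2.93 + 19.86×2.7 + (z_c − 21.919)×3.35
Column B: 0.5581×0 + x×2.71 + (z_c − 0.5581 − 0 − x)×3.35
The z_c×3.35 term appears on both sides and cancels. Collect the known terms of each column as K = Σ(ρt)_known − 3.35 × (depth of known layers): K_A = 59.65487 − 3.35×21.919 = −13.77378; K_B = 0 − 3.35×(0.5581 + 0) = −1.869635.
Balance: K_A = K_B − x×(3.35 − 2.71), so x = (K_B − K_A)/(3.35 − 2.71) = 11.9041/0.64 = 18.6 km.

18.6 km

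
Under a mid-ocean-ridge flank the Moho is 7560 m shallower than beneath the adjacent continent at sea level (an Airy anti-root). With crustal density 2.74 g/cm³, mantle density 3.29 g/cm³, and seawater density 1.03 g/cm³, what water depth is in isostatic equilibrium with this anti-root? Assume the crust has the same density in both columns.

2430 m

Replacing a thickness d of crust by seawater at the top must be balanced by replacing crust with mantle at the base: d (ρ_c − ρ_w) = a (ρ_m − ρ_c).
d = a (ρ_m − ρ_c)/(ρ_c − ρ_w) = 7560 m × 0.55/1.71 = 2430 m.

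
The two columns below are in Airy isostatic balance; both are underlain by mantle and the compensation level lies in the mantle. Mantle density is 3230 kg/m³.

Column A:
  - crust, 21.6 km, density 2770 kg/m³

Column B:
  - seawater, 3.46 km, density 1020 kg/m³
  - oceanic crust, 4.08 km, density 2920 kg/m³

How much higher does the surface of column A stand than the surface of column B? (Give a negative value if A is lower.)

For any compensation level in the mantle, the mantle terms cancel and isostasy reduces to e = (Σt_A − Σt_B) − (Σ(ρt)_A − Σ(ρt)_B) / ρ_m.
Σt_A = 21.6 km; Σt_B = 7.54 km; Σ(ρt)_A = 59832; Σ(ρt)_B = 15442.8 (in km·kg/m³).
e = (21.6 − 7.54) − (59832 − 15442.8) / 3230 = 0.317 km.

0.317 km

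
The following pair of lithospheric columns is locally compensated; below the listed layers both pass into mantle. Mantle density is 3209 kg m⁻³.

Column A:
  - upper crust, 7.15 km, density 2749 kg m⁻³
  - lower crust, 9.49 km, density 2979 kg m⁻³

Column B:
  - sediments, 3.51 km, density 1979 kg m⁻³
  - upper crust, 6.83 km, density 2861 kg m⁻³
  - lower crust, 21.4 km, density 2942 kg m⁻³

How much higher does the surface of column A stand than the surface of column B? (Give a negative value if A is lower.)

−2.16 km

For any compensation level in the mantle, the mantle terms cancel and isostasy reduces to e = (Σt_A − Σt_B) − (Σ(ρt)_A − Σ(ρt)_B) / ρ_m.
Σt_A = 16.64 km; Σt_B = 31.74 km; Σ(ρt)_A = 47926.06; Σ(ρt)_B = 89445.72 (in km·kg m⁻³).
e = (16.64 − 31.74) − (47926.06 − 89445.72) / 3209 = −2.16 km.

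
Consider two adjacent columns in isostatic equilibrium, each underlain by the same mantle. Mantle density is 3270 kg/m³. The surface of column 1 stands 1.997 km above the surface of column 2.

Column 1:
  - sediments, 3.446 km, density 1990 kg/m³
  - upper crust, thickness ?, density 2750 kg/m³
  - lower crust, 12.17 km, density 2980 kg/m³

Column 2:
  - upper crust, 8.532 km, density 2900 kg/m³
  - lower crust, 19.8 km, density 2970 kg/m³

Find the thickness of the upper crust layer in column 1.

14.8 km

Take the compensation level at the base of the deeper column (depth z_c below the surface of column 1) and equate Σ ρ_i t_i down to z_c; mantle fills any gap and the z_c terms cancel.
Column 1: 3.446×1990 + x×2750 + 12.17×2980 + (z_c − 15.616 − x)×3270
Column 2: 1.997×0 + 8.532×2900 + 19.8×2970 + (z_c − 1.997 − 28.332)×3270
The z_c×3270 term appears on both sides and cancels. Collect the known terms of each column as K = Σ(ρt)_known − 3270 × (depth of known layers): K_1 = 43124.14 − 3270×15.616 = −7940.18; K_2 = 83548.8 − 3270×(1.997 + 28.332) = −15627.03.
Balance: K_1 − x×(3270 − 2750) = K_2, so x = (K_1 − K_2)/(3270 − 2750) = 7686.85/520 = 14.8 km.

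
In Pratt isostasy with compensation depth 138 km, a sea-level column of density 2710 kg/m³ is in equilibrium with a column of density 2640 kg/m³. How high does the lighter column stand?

ρ_ref D = ρ (D + h) → h = D (ρ_ref − ρ)/ρ.
h = 138 km × (2710 − 2640)/2640 = 3.66 km.

3.66 km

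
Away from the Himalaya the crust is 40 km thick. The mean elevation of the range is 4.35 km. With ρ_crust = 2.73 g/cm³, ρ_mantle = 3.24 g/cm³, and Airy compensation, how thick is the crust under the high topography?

67.6 km

Root depth r = h ρ_c / (ρ_m − ρ_c) = 4.35 km × 2.73 / 0.51 = 23.29 km.
Total thickness = T + h + r = 40 km + 4.35 km + 23.29 km = 67.6 km.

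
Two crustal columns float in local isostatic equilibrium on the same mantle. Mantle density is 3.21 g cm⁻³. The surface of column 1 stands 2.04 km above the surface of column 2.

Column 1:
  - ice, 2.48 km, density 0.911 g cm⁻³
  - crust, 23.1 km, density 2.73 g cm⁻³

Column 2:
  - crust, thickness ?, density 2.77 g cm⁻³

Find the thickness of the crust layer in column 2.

23.3 km

Take the compensation level at the base of the deeper column (depth z_c below the surface of column 1) and equate Σ ρ_i t_i down to z_c; mantle fills any gap and the z_c terms cancel.
Column 1: 2.48×0.911 + 23.1×2.73 + (z_c − 25.58)×3.21
Column 2: 2.04×0 + x×2.77 + (z_c − 2.04 − 0 − x)×3.21
The z_c×3.21 term appears on both sides and cancels. Collect the known terms of each column as K = Σ(ρt)_known − 3.21 × (depth of known layers): K_1 = 65.32228 − 3.21×25.58 = −16.78952; K_2 = 0 − 3.21×(2.04 + 0) = −6.5484.
Balance: K_1 = K_2 − x×(3.21 − 2.77), so x = (K_2 − K_1)/(3.21 − 2.77) = 10.2411/0.44 = 23.3 km.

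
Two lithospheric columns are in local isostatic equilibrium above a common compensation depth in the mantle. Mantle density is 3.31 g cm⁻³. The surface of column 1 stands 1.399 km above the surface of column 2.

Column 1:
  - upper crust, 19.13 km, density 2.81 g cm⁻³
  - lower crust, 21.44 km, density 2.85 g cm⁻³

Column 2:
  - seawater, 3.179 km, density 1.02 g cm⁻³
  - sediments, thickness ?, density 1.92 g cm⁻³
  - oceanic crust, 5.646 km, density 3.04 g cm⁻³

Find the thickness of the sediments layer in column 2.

4.31 km

Take the compensation level at the base of the deeper column (depth z_c below the surface of column 1) and equate Σ ρ_i t_i down to z_c; mantle fills any gap and the z_c terms cancel.
Column 1: 19.13×2.81 + 21.44×2.85 + (z_c − 40.57)×3.31
Column 2: 1.399×0 + 3.179×1.02 + x×1.92 + 5.646×3.04 + (z_c − 1.399 − 8.825 − x)×3.31
The z_c×3.31 term appears on both sides and cancels. Collect the known terms of each column as K = Σ(ρt)_known − 3.31 × (depth of known layers): K_1 = 114.8593 − 3.31×40.57 = −19.4274; K_2 = 20.40642 − 3.31×(1.399 + 8.825) = −13.43502.
Balance: K_1 = K_2 − x×(3.31 − 1.92), so x = (K_2 − K_1)/(3.31 − 1.92) = 5.99238/1.39 = 4.31 km.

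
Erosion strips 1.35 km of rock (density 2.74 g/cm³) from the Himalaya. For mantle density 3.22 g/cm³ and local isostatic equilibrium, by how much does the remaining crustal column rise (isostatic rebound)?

Unloading: uplift u = e ρ_c/ρ_m = 1.35 km × 2.74/3.22 = 1.15 km.

1.15 km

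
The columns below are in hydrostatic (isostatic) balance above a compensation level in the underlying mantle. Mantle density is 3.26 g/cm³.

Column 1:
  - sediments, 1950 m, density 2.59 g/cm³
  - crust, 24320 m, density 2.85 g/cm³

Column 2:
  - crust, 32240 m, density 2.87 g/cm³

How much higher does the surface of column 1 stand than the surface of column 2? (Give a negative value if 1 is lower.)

For any compensation level in the mantle, the mantle terms cancel and isostasy reduces to e = (Σt_1 − Σt_2) − (Σ(ρt)_1 − Σ(ρt)_2) / ρ_m.
Σt_1 = 26270 m; Σt_2 = 32240 m; Σ(ρt)_1 = 74362.5; Σ(ρt)_2 = 92528.8 (in m·g/cm³).
e = (26270 − 32240) − (74362.5 − 92528.8) / 3.26 = −398 m.

−398 m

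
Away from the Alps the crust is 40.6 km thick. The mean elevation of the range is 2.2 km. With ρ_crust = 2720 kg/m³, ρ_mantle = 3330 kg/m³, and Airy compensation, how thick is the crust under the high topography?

Root depth r = h ρ_c / (ρ_m − ρ_c) = 2.2 km × 2720 / 610 = 9.81 km.
Total thickness = T + h + r = 40.6 km + 2.2 km + 9.81 km = 52.6 km.

52.6 km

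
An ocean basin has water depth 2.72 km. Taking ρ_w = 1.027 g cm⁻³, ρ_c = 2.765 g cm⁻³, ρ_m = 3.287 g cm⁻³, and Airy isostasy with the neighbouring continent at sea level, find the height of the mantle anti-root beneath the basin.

Isostatic balance requires: replacing crust with seawater at the top is compensated by replacing crust with mantle at the base: d (ρ_c − ρ_w) = a (ρ_m − ρ_c).
a = d (ρ_c − ρ_w)/(ρ_m − ρ_c) = 2.72 km × 1.738/0.522 = 9.06 km.

9.06 km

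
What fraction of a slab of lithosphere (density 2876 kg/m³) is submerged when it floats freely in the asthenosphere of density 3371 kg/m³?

0.853

Submerged fraction = ρ_obj/ρ_fluid = 2876/3371 = 0.853.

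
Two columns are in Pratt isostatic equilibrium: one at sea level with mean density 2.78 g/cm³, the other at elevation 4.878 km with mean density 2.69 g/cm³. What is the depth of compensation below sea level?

146 km

ρ_ref D = ρ (D + h) → D (ρ_ref − ρ) = ρ h.
D = ρ h/(ρ_ref − ρ) = 2.69 × 4.878 km/(2.78 − 2.69) = 146 km.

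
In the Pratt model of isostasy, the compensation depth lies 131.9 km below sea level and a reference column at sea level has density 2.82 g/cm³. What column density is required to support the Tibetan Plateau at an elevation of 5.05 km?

Pratt balance: ρ_ref D = ρ (D + h).
ρ = ρ_ref D/(D + h) = 2.82 × 131.9 km/(131.9 km + 5.05 km) = 2.72 g/cm³.

2.72 g/cm³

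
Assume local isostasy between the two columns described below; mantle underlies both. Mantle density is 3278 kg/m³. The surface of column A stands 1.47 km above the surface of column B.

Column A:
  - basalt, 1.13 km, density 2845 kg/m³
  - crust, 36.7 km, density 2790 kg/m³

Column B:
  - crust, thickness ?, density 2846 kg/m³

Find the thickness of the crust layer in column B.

31.4 km

Take the compensation level at the base of the deeper column (depth z_c below the surface of column A) and equate Σ ρ_i t_i down to z_c; mantle fills any gap and the z_c terms cancel.
Column A: 1.13×2845 + 36.7×2790 + (z_c − 37.83)×3278
Column B: 1.47×0 + x×2846 + (z_c − 1.47 − 0 − x)×3278
The z_c×3278 term appears on both sides and cancels. Collect the known terms of each column as K = Σ(ρt)_known − 3278 × (depth of known layers): K_A = 105607.85 − 3278×37.83 = −18398.89; K_B = 0 − 3278×(1.47 + 0) = −4818.66.
Balance: K_A = K_B − x×(3278 − 2846), so x = (K_B − K_A)/(3278 − 2846) = 13580.2/432 = 31.4 km.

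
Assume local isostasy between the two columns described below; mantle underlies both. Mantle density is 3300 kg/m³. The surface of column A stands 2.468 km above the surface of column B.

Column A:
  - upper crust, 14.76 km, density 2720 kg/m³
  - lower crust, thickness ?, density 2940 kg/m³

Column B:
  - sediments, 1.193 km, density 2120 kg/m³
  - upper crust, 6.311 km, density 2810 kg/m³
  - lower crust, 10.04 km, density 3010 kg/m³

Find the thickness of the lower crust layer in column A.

19.4 km

Take the compensation level at the base of the deeper column (depth z_c below the surface of column A) and equate Σ ρ_i t_i down to z_c; mantle fills any gap and the z_c terms cancel.
Column A: 14.76×2720 + x×2940 + (z_c − 14.76 − x)×3300
Column B: 2.468×0 + 1.193×2120 + 6.311×2810 + 10.04×3010 + (z_c − 2.468 − 17.544)×3300
The z_c×3300 term appears on both sides and cancels. Collect the known terms of each column as K = Σ(ρt)_known − 3300 × (depth of known layers): K_A = 40147.2 − 3300×14.76 = −8560.8; K_B = 50483.47 − 3300×(2.468 + 17.544) = −15556.13.
Balance: K_A − x×(3300 − 2940) = K_B, so x = (K_A − K_B)/(3300 − 2940) = 6995.33/360 = 19.4 km.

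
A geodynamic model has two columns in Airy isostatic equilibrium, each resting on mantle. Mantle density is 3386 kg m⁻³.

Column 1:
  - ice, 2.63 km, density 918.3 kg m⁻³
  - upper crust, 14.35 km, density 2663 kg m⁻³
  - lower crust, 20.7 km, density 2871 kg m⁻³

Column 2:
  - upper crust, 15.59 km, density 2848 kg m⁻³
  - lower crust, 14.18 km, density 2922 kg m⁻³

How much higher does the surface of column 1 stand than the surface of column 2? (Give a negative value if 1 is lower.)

3.71 km

For any compensation level in the mantle, the mantle terms cancel and isostasy reduces to e = (Σt_1 − Σt_2) − (Σ(ρt)_1 − Σ(ρt)_2) / ρ_m.
Σt_1 = 37.68 km; Σt_2 = 29.77 km; Σ(ρt)_1 = 100058.879; Σ(ρt)_2 = 85834.28 (in km·kg m⁻³).
e = (37.68 − 29.77) − (100058.879 − 85834.28) / 3386 = 3.71 km.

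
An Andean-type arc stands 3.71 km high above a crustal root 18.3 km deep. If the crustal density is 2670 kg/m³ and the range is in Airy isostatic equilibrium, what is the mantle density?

3210 kg/m³

Airy balance: ρ_c h = (ρ_m − ρ_c) r → ρ_m = ρ_c (1 + h/r).
ρ_m = 2670 × (1 + 3.71 km/18.3 km) = 3210 kg/m³.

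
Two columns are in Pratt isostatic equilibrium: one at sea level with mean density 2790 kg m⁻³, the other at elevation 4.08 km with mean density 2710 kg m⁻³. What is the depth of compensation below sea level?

ρ_ref D = ρ (D + h) → D (ρ_ref − ρ) = ρ h.
D = ρ h/(ρ_ref − ρ) = 2710 × 4.08 km/(2790 − 2710) = 138 km.

138 km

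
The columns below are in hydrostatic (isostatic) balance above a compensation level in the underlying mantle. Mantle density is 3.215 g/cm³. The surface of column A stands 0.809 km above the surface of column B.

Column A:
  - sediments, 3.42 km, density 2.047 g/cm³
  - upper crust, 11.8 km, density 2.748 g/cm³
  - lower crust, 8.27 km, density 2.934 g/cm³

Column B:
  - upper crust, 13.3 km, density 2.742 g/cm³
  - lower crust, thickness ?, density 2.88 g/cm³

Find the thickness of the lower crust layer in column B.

8.77 km

Take the compensation level at the base of the deeper column (depth z_c below the surface of column A) and equate Σ ρ_i t_i down to z_c; mantle fills any gap and the z_c terms cancel.
Column A: 3.42×2.047 + 11.8×2.748 + 8.27×2.934 + (z_c − 23.49)×3.215
Column B: 0.809×0 + 13.3×2.742 + x×2.88 + (z_c − 0.809 − 13.3 − x)×3.215
The z_c×3.215 term appears on both sides and cancels. Collect the known terms of each column as K = Σ(ρt)_known − 3.215 × (depth of known layers): K_A = 63.69132 − 3.215×23.49 = −11.82903; K_B = 36.4686 − 3.215×(0.809 + 13.3) = −8.891835.
Balance: K_A = K_B − x×(3.215 − 2.88), so x = (K_B − K_A)/(3.215 − 2.88) = 2.9372/0.335 = 8.77 km.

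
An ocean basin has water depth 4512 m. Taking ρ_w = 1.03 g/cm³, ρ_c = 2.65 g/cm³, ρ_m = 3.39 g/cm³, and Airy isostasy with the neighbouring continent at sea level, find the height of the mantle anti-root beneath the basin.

Isostatic balance requires: replacing crust with seawater at the top is compensated by replacing crust with mantle at the base: d (ρ_c − ρ_w) = a (ρ_m − ρ_c).
a = d (ρ_c − ρ_w)/(ρ_m − ρ_c) = 4512 m × 1.62/0.74 = 9880 m.

9880 m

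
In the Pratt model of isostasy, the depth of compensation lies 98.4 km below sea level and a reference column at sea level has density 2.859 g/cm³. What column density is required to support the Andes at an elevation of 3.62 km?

2.76 g/cm³

Pratt balance: ρ_ref D = ρ (D + h).
ρ = ρ_ref D/(D + h) = 2.859 × 98.4 km/(98.4 km + 3.62 km) = 2.76 g/cm³.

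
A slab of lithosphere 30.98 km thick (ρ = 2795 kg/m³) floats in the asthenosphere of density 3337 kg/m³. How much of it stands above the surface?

Floating equilibrium: submerged depth d = t ρ_obj/ρ_fluid = 30.98 km × 2795/3337 = 25.95 km.
Freeboard = t − d = 30.98 km − 25.95 km = 5.03 km.

5.03 km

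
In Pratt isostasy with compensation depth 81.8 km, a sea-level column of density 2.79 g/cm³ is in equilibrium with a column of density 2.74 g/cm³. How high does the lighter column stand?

ρ_ref D = ρ (D + h) → h = D (ρ_ref − ρ)/ρ.
h = 81.8 km × (2.79 − 2.74)/2.74 = 1.49 km.

1.49 km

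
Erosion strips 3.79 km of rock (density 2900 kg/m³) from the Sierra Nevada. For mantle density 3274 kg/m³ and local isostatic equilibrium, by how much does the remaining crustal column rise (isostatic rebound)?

Unloading: uplift u = e ρ_c/ρ_m = 3.79 km × 2900/3274 = 3.36 km.

3.36 km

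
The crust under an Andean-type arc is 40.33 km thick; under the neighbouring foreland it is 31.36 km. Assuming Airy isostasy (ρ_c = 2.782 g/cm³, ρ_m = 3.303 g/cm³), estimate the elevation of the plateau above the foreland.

1.41 km

Excess crust Δ = 40.33 km − 31.36 km = 8.97 km, split between elevation h and root r with h + r = Δ.
Airy balance ρ_c h = (ρ_m − ρ_c) r gives r = h ρ_c/(ρ_m − ρ_c), so h (1 + ρ_c/(ρ_m − ρ_c)) = Δ, i.e. h = Δ (ρ_m − ρ_c)/ρ_m.
h = 8.97 km × 0.521/3.303 = 1.41 km.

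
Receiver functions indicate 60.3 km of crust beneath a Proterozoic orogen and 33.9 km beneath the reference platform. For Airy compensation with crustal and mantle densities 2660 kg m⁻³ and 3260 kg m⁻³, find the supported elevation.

4.86 km

Excess crust Δ = 60.3 km − 33.9 km = 26.4 km, split between elevation h and root r with h + r = Δ.
Airy balance ρ_c h = (ρ_m − ρ_c) r gives r = h ρ_c/(ρ_m − ρ_c), so h (1 + ρ_c/(ρ_m − ρ_c)) = Δ, i.e. h = Δ (ρ_m − ρ_c)/ρ_m.
h = 26.4 km × 600/3260 = 4.86 km.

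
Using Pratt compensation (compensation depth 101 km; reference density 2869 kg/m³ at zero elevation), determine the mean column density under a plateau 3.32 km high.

2780 kg/m³

Pratt balance: ρ_ref D = ρ (D + h).
ρ = ρ_ref D/(D + h) = 2869 × 101 km/(101 km + 3.32 km) = 2780 kg/m³.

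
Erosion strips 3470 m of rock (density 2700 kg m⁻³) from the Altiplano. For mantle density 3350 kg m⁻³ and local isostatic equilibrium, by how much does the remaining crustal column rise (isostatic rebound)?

Unloading: uplift u = e ρ_c/ρ_m = 3470 m × 2700/3350 = 2800 m.

2800 m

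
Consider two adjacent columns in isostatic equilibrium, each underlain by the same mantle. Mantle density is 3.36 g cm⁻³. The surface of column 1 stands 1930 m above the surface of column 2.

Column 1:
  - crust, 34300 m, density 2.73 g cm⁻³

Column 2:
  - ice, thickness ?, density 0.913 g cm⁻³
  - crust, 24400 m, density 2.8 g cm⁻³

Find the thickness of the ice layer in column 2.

Take the compensation level at the base of the deeper column (depth z_c below the surface of column 1) and equate Σ ρ_i t_i down to z_c; mantle fills any gap and the z_c terms cancel.
Column 1: 34300×2.73 + (z_c − 34300)×3.36
Column 2: 1930×0 + x×0.913 + 24400×2.8 + (z_c − 1930 − 24400 − x)×3.36
The z_c×3.36 term appears on both sides and cancels. Collect the known terms of each column as K = Σ(ρt)_known − 3.36 × (depth of known layers): K_1 = 93639 − 3.36×34300 = −21609; K_2 = 68320 − 3.36×(1930 + 24400) = −20148.8.
Balance: K_1 = K_2 − x×(3.36 − 0.913), so x = (K_2 − K_1)/(3.36 − 0.913) = 1460.2/2.447 = 597 m.

597 m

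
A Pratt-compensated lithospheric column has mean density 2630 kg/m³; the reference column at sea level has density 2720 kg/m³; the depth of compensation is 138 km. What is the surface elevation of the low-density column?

ρ_ref D = ρ (D + h) → h = D (ρ_ref − ρ)/ρ.
h = 138 km × (2720 − 2630)/2630 = 4.72 km.

4.72 km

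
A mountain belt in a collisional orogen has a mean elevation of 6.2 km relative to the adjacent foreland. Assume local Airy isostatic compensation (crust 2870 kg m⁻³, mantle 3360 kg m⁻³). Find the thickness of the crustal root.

For local isostatic compensation: the weight of the topography is balanced by the buoyancy of the root, ρ_c h = (ρ_m − ρ_c) r.
r = h · ρ_c / (ρ_m − ρ_c) = 6.2 km × 2870 / (3360 − 2870) = 36.3 km.

36.3 km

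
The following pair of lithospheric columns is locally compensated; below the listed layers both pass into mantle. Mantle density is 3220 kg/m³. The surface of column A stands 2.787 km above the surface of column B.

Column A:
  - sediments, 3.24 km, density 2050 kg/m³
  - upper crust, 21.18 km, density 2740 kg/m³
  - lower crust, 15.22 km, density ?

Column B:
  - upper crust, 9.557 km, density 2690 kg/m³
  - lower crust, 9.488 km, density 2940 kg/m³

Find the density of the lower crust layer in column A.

Take the compensation level at the base of the deeper column (depth z_c below the surface of column A) and equate Σ ρ_i t_i down to z_c; mantle fills any gap and the z_c terms cancel.
Column A: 3.24×2050 + 21.18×2740 + 15.22×ρ + (z_c − 39.64)×3220
Column B: 2.787×0 + 9.557×2690 + 9.488×2940 + (z_c − 2.787 − 19.045)×3220
The z_c×3220 term appears on both sides and cancels. Collect the known terms of each column as K = Σ(ρt)_known − 3220 × (depth of known layers): K_A = 64675.2 − 3220×39.64 = −62965.6; K_B = 53603.05 − 3220×(2.787 + 19.045) = −16695.99.
Balance: K_A + 15.22×ρ = K_B, so ρ = (K_B − K_A)/15.22 = 46269.6/15.22 = 3040 kg/m³.

3040 kg/m³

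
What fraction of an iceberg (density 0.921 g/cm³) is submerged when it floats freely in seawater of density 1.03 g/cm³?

Submerged fraction = ρ_obj/ρ_fluid = 0.921/1.03 = 0.894.

0.894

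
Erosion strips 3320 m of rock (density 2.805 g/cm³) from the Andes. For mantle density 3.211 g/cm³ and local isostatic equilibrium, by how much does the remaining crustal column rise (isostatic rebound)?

Unloading: uplift u = e ρ_c/ρ_m = 3320 m × 2.805/3.211 = 2900 m.

2900 m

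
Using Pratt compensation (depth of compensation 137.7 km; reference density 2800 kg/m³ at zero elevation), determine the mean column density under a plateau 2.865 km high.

Pratt balance: ρ_ref D = ρ (D + h).
ρ = ρ_ref D/(D + h) = 2800 × 137.7 km/(137.7 km + 2.865 km) = 2740 kg/m³.

2740 kg/m³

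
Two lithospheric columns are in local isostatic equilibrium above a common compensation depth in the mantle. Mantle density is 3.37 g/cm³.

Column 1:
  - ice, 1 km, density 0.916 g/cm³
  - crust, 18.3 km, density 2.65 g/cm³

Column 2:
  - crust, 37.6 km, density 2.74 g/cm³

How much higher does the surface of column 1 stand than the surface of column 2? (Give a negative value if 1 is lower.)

−2.39 km

For any compensation level in the mantle, the mantle terms cancel and isostasy reduces to e = (Σt_1 − Σt_2) − (Σ(ρt)_1 − Σ(ρt)_2) / ρ_m.
Σt_1 = 19.3 km; Σt_2 = 37.6 km; Σ(ρt)_1 = 49.411; Σ(ρt)_2 = 103.024 (in km·g/cm³).
e = (19.3 − 37.6) − (49.411 − 103.024) / 3.37 = −2.39 km.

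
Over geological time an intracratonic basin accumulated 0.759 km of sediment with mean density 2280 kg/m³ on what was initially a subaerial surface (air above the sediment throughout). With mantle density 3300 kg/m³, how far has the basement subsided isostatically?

0.524 km

Subaerial load: s = t ρ_sed / ρ_m = 0.759 km × 2280/3300 = 0.524 km.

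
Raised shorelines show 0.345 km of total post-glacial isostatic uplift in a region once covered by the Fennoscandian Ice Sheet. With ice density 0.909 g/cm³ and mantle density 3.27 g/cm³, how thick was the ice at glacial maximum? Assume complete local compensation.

u = t ρ_ice/ρ_m → t = u ρ_m/ρ_ice = 0.345 km × 3.27/0.909 = 1.24 km.

1.24 km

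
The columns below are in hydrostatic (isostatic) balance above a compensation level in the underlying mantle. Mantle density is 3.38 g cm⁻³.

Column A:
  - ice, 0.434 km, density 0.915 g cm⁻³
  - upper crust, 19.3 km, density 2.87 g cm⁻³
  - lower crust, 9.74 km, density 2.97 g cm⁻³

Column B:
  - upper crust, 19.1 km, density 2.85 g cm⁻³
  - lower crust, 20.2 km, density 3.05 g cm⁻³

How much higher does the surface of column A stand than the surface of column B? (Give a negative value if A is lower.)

For any compensation level in the mantle, the mantle terms cancel and isostasy reduces to e = (Σt_A − Σt_B) − (Σ(ρt)_A − Σ(ρt)_B) / ρ_m.
Σt_A = 29.474 km; Σt_B = 39.3 km; Σ(ρt)_A = 84.71591; Σ(ρt)_B = 116.045 (in km·g cm⁻³).
e = (29.474 − 39.3) − (84.71591 − 116.045) / 3.38 = −0.557 km.

−0.557 km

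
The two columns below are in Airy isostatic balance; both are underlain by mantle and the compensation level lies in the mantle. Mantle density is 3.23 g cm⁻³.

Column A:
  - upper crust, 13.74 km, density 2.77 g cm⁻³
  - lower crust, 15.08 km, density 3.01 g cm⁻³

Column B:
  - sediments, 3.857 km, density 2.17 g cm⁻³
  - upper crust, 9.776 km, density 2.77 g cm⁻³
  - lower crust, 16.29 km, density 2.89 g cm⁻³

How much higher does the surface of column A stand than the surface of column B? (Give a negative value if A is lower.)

For any compensation level in the mantle, the mantle terms cancel and isostasy reduces to e = (Σt_A − Σt_B) − (Σ(ρt)_A − Σ(ρt)_B) / ρ_m.
Σt_A = 28.82 km; Σt_B = 29.923 km; Σ(ρt)_A = 83.4506; Σ(ρt)_B = 82.52731 (in km·g cm⁻³).
e = (28.82 − 29.923) − (83.4506 − 82.52731) / 3.23 = −1.39 km.

−1.39 km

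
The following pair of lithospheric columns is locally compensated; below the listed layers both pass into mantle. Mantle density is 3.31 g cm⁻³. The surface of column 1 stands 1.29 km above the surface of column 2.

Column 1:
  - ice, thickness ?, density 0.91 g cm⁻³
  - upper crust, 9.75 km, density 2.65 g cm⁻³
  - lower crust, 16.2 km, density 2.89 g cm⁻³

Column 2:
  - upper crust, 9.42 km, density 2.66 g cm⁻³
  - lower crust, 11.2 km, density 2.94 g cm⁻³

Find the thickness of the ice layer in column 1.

Take the compensation level at the base of the deeper column (depth z_c below the surface of column 1) and equate Σ ρ_i t_i down to z_c; mantle fills any gap and the z_c terms cancel.
Column 1: x×0.91 + 9.75×2.65 + 16.2×2.89 + (z_c − 25.95 − x)×3.31
Column 2: 1.29×0 + 9.42×2.66 + 11.2×2.94 + (z_c − 1.29 − 20.62)×3.31
The z_c×3.31 term appears on both sides and cancels. Collect the known terms of each column as K = Σ(ρt)_known − 3.31 × (depth of known layers): K_1 = 72.6555 − 3.31×25.95 = −13.239; K_2 = 57.9852 − 3.31×(1.29 + 20.62) = −14.5369.
Balance: K_1 − x×(3.31 − 0.91) = K_2, so x = (K_1 − K_2)/(3.31 − 0.91) = 1.2979/2.4 = 0.541 km.

0.541 km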